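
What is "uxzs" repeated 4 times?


Input string: 'uxzs'
Operation: repeat 4 times
Concatenation: 'uxzs' + 'uxzs' + 'uxzs' + 'uxzs'
Result: uxzsuxzsuxzsuxzs


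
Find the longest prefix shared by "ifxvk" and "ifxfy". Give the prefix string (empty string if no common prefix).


String 1: 'ifxvk'
String 2: 'ifxfy'
Compare position by position:
pos 0: 'i' vs 'i' match
pos 1: 'f' vs 'f' match
pos 2: 'x' vs 'x' match
pos 3: 'v' vs 'f' differ -> stop
Longest common prefix: "ifx" (length 3)


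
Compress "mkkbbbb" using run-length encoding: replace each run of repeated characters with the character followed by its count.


Input: 'mkkbbbb'
Operation: identify consecutive runs
Runs: 'm' -> m1, 'kk' -> k2, 'bbbb' -> b4
Encoded: m1k2b4


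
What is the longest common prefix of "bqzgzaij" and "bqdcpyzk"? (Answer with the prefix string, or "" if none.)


String 1: 'bqzgzaij'
String 2: 'bqdcpyzk'
Compare position by position:
pos 0: 'b' vs 'b' match
pos 1: 'q' vs 'q' match
pos 2: 'z' vs 'd' differ -> stop
Longest common prefix: "bq" (length 2)


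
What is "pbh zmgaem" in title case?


Input string: 'pbh zmgaem'
Operation: capitalize first letter of each word
Word transformations: 'pbh'->'Pbh', 'zmgaem'->'Zmgaem'
Result: Pbh Zmgaem


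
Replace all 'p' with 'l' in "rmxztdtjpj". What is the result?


Input string: 'rmxztdtjpj'
Operation: replace 'p' with 'l'
Positions of 'p': 8
After replacement: rmxztdtjlj


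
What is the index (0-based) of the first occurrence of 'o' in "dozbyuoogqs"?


Input string: 'dozbyuoogqs'
Target: 'o'
Scanning left to right: s[0]='d', s[1]='o'
First match at index: 1


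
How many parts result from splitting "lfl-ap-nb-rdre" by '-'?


Input string: 'lfl-ap-nb-rdre'
Delimiter: '-'
Split result: 'lfl', 'ap', 'nb', 'rdre'
Number of parts: 4


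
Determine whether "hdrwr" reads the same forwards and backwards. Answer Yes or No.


Input string: 'hdrwr'
Reversed: 'rwrdh'
Compare pairs: s[0]='h' vs s[4]='r' (mismatch), s[1]='d' vs s[3]='w' (mismatch)
Palindrome: No


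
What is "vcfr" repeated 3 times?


Input string: 'vcfr'
Operation: repeat 3 times
Concatenation: 'vcfr' + 'vcfr' + 'vcfr'
Result: vcfrvcfrvcfr


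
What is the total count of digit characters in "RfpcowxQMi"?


Input string: 'RfpcowxQMi'
Operation: count digit characters (0-9)
Scan: 'R', 'f', 'p', 'c', 'o', 'w', 'x', 'Q', 'M', 'i'
Digits found: 0
Result: 0


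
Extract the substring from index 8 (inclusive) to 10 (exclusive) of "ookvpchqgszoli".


Input string: 'ookvpchqgszoli'
Operation: slice [8:10]
Extract characters: s[8]='g', s[9]='s'
Result: gs


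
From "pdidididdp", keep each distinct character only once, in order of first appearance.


Input: 'pdidididdp'
Operation: keep first occurrence of each character
Scan: s[0]='p' new -> keep; s[1]='d' new -> keep; s[2]='i' new -> keep; s[3]='d' seen -> skip; s[4]='i' seen -> skip; s[5]='d' seen -> skip; s[6]='i' seen -> skip; s[7]='d' seen -> skip; s[8]='d' seen -> skip; s[9]='p' seen -> skip
Result: pdi


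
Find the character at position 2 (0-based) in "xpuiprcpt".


Input string: 'xpuiprcpt'
Operation: get character at index 2
Index mapping: s[0]='x', s[1]='p', s[2]='u'
Result: 'u'


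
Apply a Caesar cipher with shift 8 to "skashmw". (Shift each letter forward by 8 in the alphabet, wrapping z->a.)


Input: 'skashmw', shift = 8
Operation: for each letter, (position + 8) mod 26
Mapping: 's'(18+8=26, 26 mod 26=0)->'a', 'k'(10+8=18)->'s', 'a'(0+8=8)->'i', 's'(18+8=26, 26 mod 26=0)->'a', 'h'(7+8=15)->'p', 'm'(12+8=20)->'u', 'w'(22+8=30, 30 mod 26=4)->'e'
Result: asiapue


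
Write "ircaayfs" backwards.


Input string: 'ircaayfs'
Operation: reverse character order
Original order: 'i' -> 'r' -> 'c' -> 'a' -> 'a' -> 'y' -> 'f' -> 's'
Reversed order: 's' -> 'f' -> 'y' -> 'a' -> 'a' -> 'c' -> 'r' -> 'i'
Result: sfyaacri


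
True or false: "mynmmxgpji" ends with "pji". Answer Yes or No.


Input string: 'mynmmxgpji'
Suffix to check: 'pji'
Last 3 characters of input: 'pji'
Match: True
Result: Yes


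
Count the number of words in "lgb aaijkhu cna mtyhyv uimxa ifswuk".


Input string: 'lgb aaijkhu cna mtyhyv uimxa ifswuk'
Operation: split by spaces
Words found: 'lgb', 'aaijkhu', 'cna', 'mtyhyv', 'uimxa', 'ifswuk'
Word count: 6


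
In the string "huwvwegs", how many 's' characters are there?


Input string: 'huwvwegs'
Target character: 's'
Scan each position: s[7]='s'
Matches found at indices: 7
Total: 1


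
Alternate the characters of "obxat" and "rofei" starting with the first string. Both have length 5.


String 1: 'obxat'
String 2: 'rofei'
Operation: alternate characters
Pairs: 'o'+'r', 'b'+'o', 'x'+'f', 'a'+'e', 't'+'i'
Result: orboxfaeti


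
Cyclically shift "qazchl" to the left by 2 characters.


Input: 'qazchl', shift = 2
Operation: split at index 2 and swap parts
Front part s[0:2] = 'qa'
Back part s[2:] = 'zchl'
Rotated = back + front = 'zchl' + 'qa'
Result: zchlqa


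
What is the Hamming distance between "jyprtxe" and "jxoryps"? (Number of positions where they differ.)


String 1: 'jyprtxe'
String 2: 'jxoryps'
Compare each position: pos 0: 'j'=='j', pos 1: 'y'!='x', pos 2: 'p'!='o', pos 3: 'r'=='r', pos 4: 't'!='y', pos 5: 'x'!='p', pos 6: 'e'!='s'
Differing positions: 5
Hamming distance: 5


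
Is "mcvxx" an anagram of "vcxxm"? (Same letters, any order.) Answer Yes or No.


String 1: 'vcxxm' -> sorted: 'cmvxx'
String 2: 'mcvxx' -> sorted: 'cmvxx'
Compare sorted forms: 'cmvxx' == 'cmvxx'
Anagram: Yes


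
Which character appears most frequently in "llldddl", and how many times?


Input: 'llldddl'
Operation: tally each character
Counts: 'd':3, 'l':4
Maximum: 'l' appears 4 times


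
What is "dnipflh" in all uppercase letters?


Input string: 'dnipflh'
Operation: convert each letter to uppercase
Mapping: 'd'->'D', 'n'->'N', 'i'->'I', 'p'->'P', 'f'->'F', 'l'->'L', 'h'->'H'
Result: DNIPFLH


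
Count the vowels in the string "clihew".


Input string: 'clihew'
Operation: count vowels (a, e, i, o, u)
Scan: s[0]='c', s[1]='l', s[2]='i' (vowel), s[3]='h', s[4]='e' (vowel), s[5]='w'
Vowels found: 2
Result: 2


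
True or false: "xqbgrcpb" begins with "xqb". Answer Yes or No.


Input string: 'xqbgrcpb'
Prefix to check: 'xqb'
First 3 characters of input: 'xqb'
Match: True
Result: Yes


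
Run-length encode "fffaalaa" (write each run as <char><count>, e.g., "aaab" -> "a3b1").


Input: 'fffaalaa'
Operation: identify consecutive runs
Runs: 'fff' -> f3, 'aa' -> a2, 'l' -> l1, 'aa' -> a2
Encoded: f3a2l1a2


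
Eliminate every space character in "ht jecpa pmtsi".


Input string: 'ht jecpa pmtsi'
Operation: remove all spaces
Words: 'ht', 'jecpa', 'pmtsi'
Join without spaces: htjecpapmtsi


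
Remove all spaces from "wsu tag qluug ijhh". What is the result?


Input string: 'wsu tag qluug ijhh'
Operation: remove all spaces
Words: 'wsu', 'tag', 'qluug', 'ijhh'
Join without spaces: wsutagqluugijhh


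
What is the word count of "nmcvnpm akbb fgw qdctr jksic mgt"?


Input string: 'nmcvnpm akbb fgw qdctr jksic mgt'
Operation: split by spaces
Words found: 'nmcvnpm', 'akbb', 'fgw', 'qdctr', 'jksic', 'mgt'
Word count: 6


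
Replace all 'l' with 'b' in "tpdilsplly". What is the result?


Input string: 'tpdilsplly'
Operation: replace 'l' with 'b'
Positions of 'l': 4, 7, 8
After replacement: tpdibspbby


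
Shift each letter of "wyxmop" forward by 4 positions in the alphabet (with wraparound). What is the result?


Input: 'wyxmop', shift = 4
Operation: for each letter, (position + 4) mod 26
Mapping: 'w'(22+4=26, 26 mod 26=0)->'a', 'y'(24+4=28, 28 mod 26=2)->'c', 'x'(23+4=27, 27 mod 26=1)->'b', 'm'(12+4=16)->'q', 'o'(14+4=18)->'s', 'p'(15+4=19)->'t'
Result: acbqst


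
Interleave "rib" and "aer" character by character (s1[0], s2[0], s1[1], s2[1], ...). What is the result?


String 1: 'rib'
String 2: 'aer'
Operation: alternate characters
Pairs: 'r'+'a', 'i'+'e', 'b'+'r'
Result: raiebr


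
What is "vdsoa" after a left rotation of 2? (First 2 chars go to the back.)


Input: 'vdsoa', shift = 2
Operation: split at index 2 and swap parts
Front part s[0:2] = 'vd'
Back part s[2:] = 'soa'
Rotated = back + front = 'soa' + 'vd'
Result: soavd


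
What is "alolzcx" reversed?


Input string: 'alolzcx'
Operation: reverse character order
Original order: 'a' -> 'l' -> 'o' -> 'l' -> 'z' -> 'c' -> 'x'
Reversed order: 'x' -> 'c' -> 'z' -> 'l' -> 'o' -> 'l' -> 'a'
Result: xczlola


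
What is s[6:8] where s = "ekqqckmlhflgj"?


Input string: 'ekqqckmlhflgj'
Operation: slice [6:8]
Extract characters: s[6]='m', s[7]='l'
Result: ml


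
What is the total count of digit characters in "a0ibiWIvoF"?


Input string: 'a0ibiWIvoF'
Operation: count digit characters (0-9)
Scan: 'a', '0'(digit), 'i', 'b', 'i', 'W', 'I', 'v', 'o', 'F'
Digits found: 1
Result: 1


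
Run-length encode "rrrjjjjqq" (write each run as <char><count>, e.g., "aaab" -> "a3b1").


Input: 'rrrjjjjqq'
Operation: identify consecutive runs
Runs: 'rrr' -> r3, 'jjjj' -> j4, 'qq' -> q2
Encoded: r3j4q2


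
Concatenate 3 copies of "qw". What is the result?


Input string: 'qw'
Operation: repeat 3 times
Concatenation: 'qw' + 'qw' + 'qw'
Result: qwqwqw


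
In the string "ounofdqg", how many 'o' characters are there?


Input string: 'ounofdqg'
Target character: 'o'
Scan each position: s[0]='o', s[3]='o'
Matches found at indices: 0, 3
Total: 2


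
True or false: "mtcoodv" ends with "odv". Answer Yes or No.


Input string: 'mtcoodv'
Suffix to check: 'odv'
Last 3 characters of input: 'odv'
Match: True
Result: Yes


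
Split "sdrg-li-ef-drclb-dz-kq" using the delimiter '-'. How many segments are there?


Input string: 'sdrg-li-ef-drclb-dz-kq'
Delimiter: '-'
Split result: 'sdrg', 'li', 'ef', 'drclb', 'dz', 'kq'
Number of parts: 6


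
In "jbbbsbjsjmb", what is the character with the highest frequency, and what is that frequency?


Input: 'jbbbsbjsjmb'
Operation: tally each character
Counts: 'b':5, 'j':3, 'm':1, 's':2
Maximum: 'b' appears 5 times


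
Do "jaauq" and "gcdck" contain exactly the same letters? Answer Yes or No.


String 1: 'jaauq' -> sorted: 'aajqu'
String 2: 'gcdck' -> sorted: 'ccdgk'
Compare sorted forms: 'aajqu' != 'ccdgk'
Anagram: No


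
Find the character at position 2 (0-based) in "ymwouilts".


Input string: 'ymwouilts'
Operation: get character at index 2
Index mapping: s[0]='y', s[1]='m', s[2]='w'
Result: 'w'


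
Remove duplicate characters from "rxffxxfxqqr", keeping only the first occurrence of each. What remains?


Input: 'rxffxxfxqqr'
Operation: keep first occurrence of each character
Scan: s[0]='r' new -> keep; s[1]='x' new -> keep; s[2]='f' new -> keep; s[3]='f' seen -> skip; s[4]='x' seen -> skip; s[5]='x' seen -> skip; s[6]='f' seen -> skip; s[7]='x' seen -> skip; s[8]='q' new -> keep; s[9]='q' seen -> skip; s[10]='r' seen -> skip
Result: rxfq


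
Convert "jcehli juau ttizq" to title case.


Input string: 'jcehli juau ttizq'
Operation: capitalize first letter of each word
Word transformations: 'jcehli'->'Jcehli', 'juau'->'Juau', 'ttizq'->'Ttizq'
Result: Jcehli Juau Ttizq


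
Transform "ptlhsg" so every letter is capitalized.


Input string: 'ptlhsg'
Operation: convert each letter to uppercase
Mapping: 'p'->'P', 't'->'T', 'l'->'L', 'h'->'H', 's'->'S', 'g'->'G'
Result: PTLHSG


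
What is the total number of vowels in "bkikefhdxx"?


Input string: 'bkikefhdxx'
Operation: count vowels (a, e, i, o, u)
Scan: s[0]='b', s[1]='k', s[2]='i' (vowel), s[3]='k', s[4]='e' (vowel), s[5]='f', s[6]='h', s[7]='d', s[8]='x', s[9]='x'
Vowels found: 2
Result: 2


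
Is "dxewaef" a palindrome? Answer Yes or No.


Input string: 'dxewaef'
Reversed: 'feawexd'
Compare pairs: s[0]='d' vs s[6]='f' (mismatch), s[1]='x' vs s[5]='e' (mismatch), s[2]='e' vs s[4]='a' (mismatch)
Palindrome: No


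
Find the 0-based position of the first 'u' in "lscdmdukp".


Input string: 'lscdmdukp'
Target: 'u'
Scanning left to right: s[0]='l', s[1]='s', s[2]='c', s[3]='d', s[4]='m', s[5]='d', s[6]='u'
First match at index: 6


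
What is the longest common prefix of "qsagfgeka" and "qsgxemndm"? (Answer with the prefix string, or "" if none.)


String 1: 'qsagfgeka'
String 2: 'qsgxemndm'
Compare position by position:
pos 0: 'q' vs 'q' match
pos 1: 's' vs 's' match
pos 2: 'a' vs 'g' differ -> stop
Longest common prefix: "qs" (length 2)


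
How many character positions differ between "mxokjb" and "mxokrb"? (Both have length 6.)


String 1: 'mxokjb'
String 2: 'mxokrb'
Compare each position: pos 0: 'm'=='m', pos 1: 'x'=='x', pos 2: 'o'=='o', pos 3: 'k'=='k', pos 4: 'j'!='r', pos 5: 'b'=='b'
Differing positions: 1
Hamming distance: 1


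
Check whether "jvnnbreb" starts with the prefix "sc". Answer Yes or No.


Input string: 'jvnnbreb'
Prefix to check: 'sc'
First 2 characters of input: 'jv'
Match: False
Result: No


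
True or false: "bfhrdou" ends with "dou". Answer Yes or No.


Input string: 'bfhrdou'
Suffix to check: 'dou'
Last 3 characters of input: 'dou'
Match: True
Result: Yes


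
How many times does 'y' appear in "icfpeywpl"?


Input string: 'icfpeywpl'
Target character: 'y'
Scan each position: s[5]='y'
Matches found at indices: 5
Total: 1


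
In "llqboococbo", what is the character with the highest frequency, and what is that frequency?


Input: 'llqboococbo'
Operation: tally each character
Counts: 'b':2, 'c':2, 'l':2, 'o':4, 'q':1
Maximum: 'o' appears 4 times


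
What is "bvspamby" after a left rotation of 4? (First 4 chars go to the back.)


Input: 'bvspamby', shift = 4
Operation: split at index 4 and swap parts
Front part s[0:4] = 'bvsp'
Back part s[4:] = 'amby'
Rotated = back + front = 'amby' + 'bvsp'
Result: ambybvsp


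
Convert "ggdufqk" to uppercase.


Input string: 'ggdufqk'
Operation: convert each letter to uppercase
Mapping: 'g'->'G', 'g'->'G', 'd'->'D', 'u'->'U', 'f'->'F', 'q'->'Q', 'k'->'K'
Result: GGDUFQK


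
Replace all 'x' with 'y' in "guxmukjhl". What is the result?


Input string: 'guxmukjhl'
Operation: replace 'x' with 'y'
Positions of 'x': 2
After replacement: guymukjhl


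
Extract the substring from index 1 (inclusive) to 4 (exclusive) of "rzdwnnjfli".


Input string: 'rzdwnnjfli'
Operation: slice [1:4]
Extract characters: s[1]='z', s[2]='d', s[3]='w'
Result: zdw


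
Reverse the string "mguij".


Input string: 'mguij'
Operation: reverse character order
Original order: 'm' -> 'g' -> 'u' -> 'i' -> 'j'
Reversed order: 'j' -> 'i' -> 'u' -> 'g' -> 'm'
Result: jiugm


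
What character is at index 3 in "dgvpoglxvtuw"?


Input string: 'dgvpoglxvtuw'
Operation: get character at index 3
Index mapping: s[0]='d', s[1]='g', s[2]='v', s[3]='p'
Result: 'p'


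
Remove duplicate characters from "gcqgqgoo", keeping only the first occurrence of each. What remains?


Input: 'gcqgqgoo'
Operation: keep first occurrence of each character
Scan: s[0]='g' new -> keep; s[1]='c' new -> keep; s[2]='q' new -> keep; s[3]='g' seen -> skip; s[4]='q' seen -> skip; s[5]='g' seen -> skip; s[6]='o' new -> keep; s[7]='o' seen -> skip
Result: gcqo


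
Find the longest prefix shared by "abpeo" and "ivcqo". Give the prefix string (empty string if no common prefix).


String 1: 'abpeo'
String 2: 'ivcqo'
Compare position by position:
pos 0: 'a' vs 'i' differ -> stop
Longest common prefix: "" (length 0)


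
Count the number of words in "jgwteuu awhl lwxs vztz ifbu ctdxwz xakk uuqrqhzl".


Input string: 'jgwteuu awhl lwxs vztz ifbu ctdxwz xakk uuqrqhzl'
Operation: split by spaces
Words found: 'jgwteuu', 'awhl', 'lwxs', 'vztz', 'ifbu', 'ctdxwz', 'xakk', 'uuqrqhzl'
Word count: 8


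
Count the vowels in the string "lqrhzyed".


Input string: 'lqrhzyed'
Operation: count vowels (a, e, i, o, u)
Scan: s[0]='l', s[1]='q', s[2]='r', s[3]='h', s[4]='z', s[5]='y', s[6]='e' (vowel), s[7]='d'
Vowels found: 1
Result: 1


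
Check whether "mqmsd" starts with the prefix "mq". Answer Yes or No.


Input string: 'mqmsd'
Prefix to check: 'mq'
First 2 characters of input: 'mq'
Match: True
Result: Yes


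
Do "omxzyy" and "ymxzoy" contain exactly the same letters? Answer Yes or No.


String 1: 'omxzyy' -> sorted: 'moxyyz'
String 2: 'ymxzoy' -> sorted: 'moxyyz'
Compare sorted forms: 'moxyyz' == 'moxyyz'
Anagram: Yes


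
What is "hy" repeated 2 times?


Input string: 'hy'
Operation: repeat 2 times
Concatenation: 'hy' + 'hy'
Result: hyhy


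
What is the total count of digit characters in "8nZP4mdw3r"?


Input string: '8nZP4mdw3r'
Operation: count digit characters (0-9)
Scan: '8'(digit), 'n', 'Z', 'P', '4'(digit), 'm', 'd', 'w', '3'(digit), 'r'
Digits found: 3
Result: 3


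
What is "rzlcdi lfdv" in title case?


Input string: 'rzlcdi lfdv'
Operation: capitalize first letter of each word
Word transformations: 'rzlcdi'->'Rzlcdi', 'lfdv'->'Lfdv'
Result: Rzlcdi Lfdv


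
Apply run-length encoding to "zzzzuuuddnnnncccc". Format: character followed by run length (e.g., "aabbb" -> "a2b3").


Input: 'zzzzuuuddnnnncccc'
Operation: identify consecutive runs
Runs: 'zzzz' -> z4, 'uuu' -> u3, 'dd' -> d2, 'nnnn' -> n4, 'cccc' -> c4
Encoded: z4u3d2n4c4


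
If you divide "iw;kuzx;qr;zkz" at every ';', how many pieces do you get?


Input string: 'iw;kuzx;qr;zkz'
Delimiter: ';'
Split result: 'iw', 'kuzx', 'qr', 'zkz'
Number of parts: 4


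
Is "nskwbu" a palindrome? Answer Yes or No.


Input string: 'nskwbu'
Reversed: 'ubwksn'
Compare pairs: s[0]='n' vs s[5]='u' (mismatch), s[1]='s' vs s[4]='b' (mismatch), s[2]='k' vs s[3]='w' (mismatch)
Palindrome: No


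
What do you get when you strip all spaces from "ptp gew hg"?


Input string: 'ptp gew hg'
Operation: remove all spaces
Words: 'ptp', 'gew', 'hg'
Join without spaces: ptpgewhg


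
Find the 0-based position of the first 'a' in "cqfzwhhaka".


Input string: 'cqfzwhhaka'
Target: 'a'
Scanning left to right: s[0]='c', s[1]='q', s[2]='f', s[3]='z', s[4]='w', s[5]='h', s[6]='h', s[7]='a'
First match at index: 7


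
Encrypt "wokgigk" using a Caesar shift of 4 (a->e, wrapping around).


Input: 'wokgigk', shift = 4
Operation: for each letter, (position + 4) mod 26
Mapping: 'w'(22+4=26, 26 mod 26=0)->'a', 'o'(14+4=18)->'s', 'k'(10+4=14)->'o', 'g'(6+4=10)->'k', 'i'(8+4=12)->'m', 'g'(6+4=10)->'k', 'k'(10+4=14)->'o'
Result: asokmko


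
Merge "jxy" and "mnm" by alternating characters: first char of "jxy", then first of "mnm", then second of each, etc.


String 1: 'jxy'
String 2: 'mnm'
Operation: alternate characters
Pairs: 'j'+'m', 'x'+'n', 'y'+'m'
Result: jmxnym


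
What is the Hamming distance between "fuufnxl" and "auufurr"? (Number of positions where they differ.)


String 1: 'fuufnxl'
String 2: 'auufurr'
Compare each position: pos 0: 'f'!='a', pos 1: 'u'=='u', pos 2: 'u'=='u', pos 3: 'f'=='f', pos 4: 'n'!='u', pos 5: 'x'!='r', pos 6: 'l'!='r'
Differing positions: 4
Hamming distance: 4


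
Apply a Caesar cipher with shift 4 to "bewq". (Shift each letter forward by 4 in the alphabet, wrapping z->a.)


Input: 'bewq', shift = 4
Operation: for each letter, (position + 4) mod 26
Mapping: 'b'(1+4=5)->'f', 'e'(4+4=8)->'i', 'w'(22+4=26, 26 mod 26=0)->'a', 'q'(16+4=20)->'u'
Result: fiau


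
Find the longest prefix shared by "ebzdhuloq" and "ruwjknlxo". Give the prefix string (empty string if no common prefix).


String 1: 'ebzdhuloq'
String 2: 'ruwjknlxo'
Compare position by position:
pos 0: 'e' vs 'r' differ -> stop
Longest common prefix: "" (length 0)


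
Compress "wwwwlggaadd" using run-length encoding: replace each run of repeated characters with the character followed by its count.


Input: 'wwwwlggaadd'
Operation: identify consecutive runs
Runs: 'wwww' -> w4, 'l' -> l1, 'gg' -> g2, 'aa' -> a2, 'dd' -> d2
Encoded: w4l1g2a2d2


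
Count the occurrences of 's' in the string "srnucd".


Input string: 'srnucd'
Target character: 's'
Scan each position: s[0]='s'
Matches found at indices: 0
Total: 1


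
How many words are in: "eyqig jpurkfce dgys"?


Input string: 'eyqig jpurkfce dgys'
Operation: split by spaces
Words found: 'eyqig', 'jpurkfce', 'dgys'
Word count: 3


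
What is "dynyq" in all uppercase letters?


Input string: 'dynyq'
Operation: convert each letter to uppercase
Mapping: 'd'->'D', 'y'->'Y', 'n'->'N', 'y'->'Y', 'q'->'Q'
Result: DYNYQ


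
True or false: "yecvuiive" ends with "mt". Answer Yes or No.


Input string: 'yecvuiive'
Suffix to check: 'mt'
Last 2 characters of input: 've'
Match: False
Result: No


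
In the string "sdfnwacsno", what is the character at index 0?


Input string: 'sdfnwacsno'
Operation: get character at index 0
Index mapping: s[0]='s'
Result: 's'


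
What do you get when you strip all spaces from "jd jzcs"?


Input string: 'jd jzcs'
Operation: remove all spaces
Words: 'jd', 'jzcs'
Join without spaces: jdjzcs


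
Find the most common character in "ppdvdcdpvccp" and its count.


Input: 'ppdvdcdpvccp'
Operation: tally each character
Counts: 'c':3, 'd':3, 'p':4, 'v':2
Maximum: 'p' appears 4 times


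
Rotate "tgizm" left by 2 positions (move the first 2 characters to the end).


Input: 'tgizm', shift = 2
Operation: split at index 2 and swap parts
Front part s[0:2] = 'tg'
Back part s[2:] = 'izm'
Rotated = back + front = 'izm' + 'tg'
Result: izmtg


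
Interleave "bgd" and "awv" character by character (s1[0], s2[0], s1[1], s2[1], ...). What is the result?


String 1: 'bgd'
String 2: 'awv'
Operation: alternate characters
Pairs: 'b'+'a', 'g'+'w', 'd'+'v'
Result: bagwdv


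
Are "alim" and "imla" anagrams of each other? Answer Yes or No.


String 1: 'alim' -> sorted: 'ailm'
String 2: 'imla' -> sorted: 'ailm'
Compare sorted forms: 'ailm' == 'ailm'
Anagram: Yes


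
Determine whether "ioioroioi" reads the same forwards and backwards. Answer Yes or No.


Input string: 'ioioroioi'
Reversed: 'ioioroioi'
Compare pairs: s[0]='i' vs s[8]='i' (match), s[1]='o' vs s[7]='o' (match), s[2]='i' vs s[6]='i' (match), s[3]='o' vs s[5]='o' (match)
Palindrome: Yes


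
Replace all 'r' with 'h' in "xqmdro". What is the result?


Input string: 'xqmdro'
Operation: replace 'r' with 'h'
Positions of 'r': 4
After replacement: xqmdho


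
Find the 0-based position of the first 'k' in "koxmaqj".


Input string: 'koxmaqj'
Target: 'k'
Scanning left to right: s[0]='k'
First match at index: 0


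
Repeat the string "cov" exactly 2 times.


Input string: 'cov'
Operation: repeat 2 times
Concatenation: 'cov' + 'cov'
Result: covcov


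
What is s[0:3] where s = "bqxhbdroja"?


Input string: 'bqxhbdroja'
Operation: slice [0:3]
Extract characters: s[0]='b', s[1]='q', s[2]='x'
Result: bqx


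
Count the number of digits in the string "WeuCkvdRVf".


Input string: 'WeuCkvdRVf'
Operation: count digit characters (0-9)
Scan: 'W', 'e', 'u', 'C', 'k', 'v', 'd', 'R', 'V', 'f'
Digits found: 0
Result: 0


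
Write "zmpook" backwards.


Input string: 'zmpook'
Operation: reverse character order
Original order: 'z' -> 'm' -> 'p' -> 'o' -> 'o' -> 'k'
Reversed order: 'k' -> 'o' -> 'o' -> 'p' -> 'm' -> 'z'
Result: koopmz


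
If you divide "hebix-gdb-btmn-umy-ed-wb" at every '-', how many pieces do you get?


Input string: 'hebix-gdb-btmn-umy-ed-wb'
Delimiter: '-'
Split result: 'hebix', 'gdb', 'btmn', 'umy', 'ed', 'wb'
Number of parts: 6


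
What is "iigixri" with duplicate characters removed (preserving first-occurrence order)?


Input: 'iigixri'
Operation: keep first occurrence of each character
Scan: s[0]='i' new -> keep; s[1]='i' seen -> skip; s[2]='g' new -> keep; s[3]='i' seen -> skip; s[4]='x' new -> keep; s[5]='r' new -> keep; s[6]='i' seen -> skip
Result: igxr


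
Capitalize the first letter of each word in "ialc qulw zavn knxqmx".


Input string: 'ialc qulw zavn knxqmx'
Operation: capitalize first letter of each word
Word transformations: 'ialc'->'Ialc', 'qulw'->'Qulw', 'zavn'->'Zavn', 'knxqmx'->'Knxqmx'
Result: Ialc Qulw Zavn Knxqmx


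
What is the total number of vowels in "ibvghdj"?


Input string: 'ibvghdj'
Operation: count vowels (a, e, i, o, u)
Scan: s[0]='i' (vowel), s[1]='b', s[2]='v', s[3]='g', s[4]='h', s[5]='d', s[6]='j'
Vowels found: 1
Result: 1


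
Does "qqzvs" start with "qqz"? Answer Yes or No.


Input string: 'qqzvs'
Prefix to check: 'qqz'
First 3 characters of input: 'qqz'
Match: True
Result: Yes


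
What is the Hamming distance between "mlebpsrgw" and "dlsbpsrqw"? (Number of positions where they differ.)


String 1: 'mlebpsrgw'
String 2: 'dlsbpsrqw'
Compare each position: pos 0: 'm'!='d', pos 1: 'l'=='l', pos 2: 'e'!='s', pos 3: 'b'=='b', pos 4: 'p'=='p', pos 5: 's'=='s', pos 6: 'r'=='r', pos 7: 'g'!='q', pos 8: 'w'=='w'
Differing positions: 3
Hamming distance: 3


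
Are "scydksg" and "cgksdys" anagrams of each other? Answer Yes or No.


String 1: 'scydksg' -> sorted: 'cdgkssy'
String 2: 'cgksdys' -> sorted: 'cdgkssy'
Compare sorted forms: 'cdgkssy' == 'cdgkssy'
Anagram: Yes


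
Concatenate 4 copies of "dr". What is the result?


Input string: 'dr'
Operation: repeat 4 times
Concatenation: 'dr' + 'dr' + 'dr' + 'dr'
Result: drdrdrdr


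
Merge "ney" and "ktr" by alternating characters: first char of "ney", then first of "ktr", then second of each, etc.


String 1: 'ney'
String 2: 'ktr'
Operation: alternate characters
Pairs: 'n'+'k', 'e'+'t', 'y'+'r'
Result: nketyr


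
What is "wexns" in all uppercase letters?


Input string: 'wexns'
Operation: convert each letter to uppercase
Mapping: 'w'->'W', 'e'->'E', 'x'->'X', 'n'->'N', 's'->'S'
Result: WEXNS


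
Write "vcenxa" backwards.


Input string: 'vcenxa'
Operation: reverse character order
Original order: 'v' -> 'c' -> 'e' -> 'n' -> 'x' -> 'a'
Reversed order: 'a' -> 'x' -> 'n' -> 'e' -> 'c' -> 'v'
Result: axnecv


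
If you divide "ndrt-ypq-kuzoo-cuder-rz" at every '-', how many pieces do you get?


Input string: 'ndrt-ypq-kuzoo-cuder-rz'
Delimiter: '-'
Split result: 'ndrt', 'ypq', 'kuzoo', 'cuder', 'rz'
Number of parts: 5


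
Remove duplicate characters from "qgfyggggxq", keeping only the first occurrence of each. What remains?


Input: 'qgfyggggxq'
Operation: keep first occurrence of each character
Scan: s[0]='q' new -> keep; s[1]='g' new -> keep; s[2]='f' new -> keep; s[3]='y' new -> keep; s[4]='g' seen -> skip; s[5]='g' seen -> skip; s[6]='g' seen -> skip; s[7]='g' seen -> skip; s[8]='x' new -> keep; s[9]='q' seen -> skip
Result: qgfyx


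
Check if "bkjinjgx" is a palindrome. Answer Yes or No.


Input string: 'bkjinjgx'
Reversed: 'xgjnijkb'
Compare pairs: s[0]='b' vs s[7]='x' (mismatch), s[1]='k' vs s[6]='g' (mismatch), s[2]='j' vs s[5]='j' (match), s[3]='i' vs s[4]='n' (mismatch)
Palindrome: No


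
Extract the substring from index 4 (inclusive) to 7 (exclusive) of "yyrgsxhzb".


Input string: 'yyrgsxhzb'
Operation: slice [4:7]
Extract characters: s[4]='s', s[5]='x', s[6]='h'
Result: sxh


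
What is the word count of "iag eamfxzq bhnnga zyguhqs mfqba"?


Input string: 'iag eamfxzq bhnnga zyguhqs mfqba'
Operation: split by spaces
Words found: 'iag', 'eamfxzq', 'bhnnga', 'zyguhqs', 'mfqba'
Word count: 5


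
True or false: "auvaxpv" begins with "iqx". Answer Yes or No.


Input string: 'auvaxpv'
Prefix to check: 'iqx'
First 3 characters of input: 'auv'
Match: False
Result: No


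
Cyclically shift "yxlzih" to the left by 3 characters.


Input: 'yxlzih', shift = 3
Operation: split at index 3 and swap parts
Front part s[0:3] = 'yxl'
Back part s[3:] = 'zih'
Rotated = back + front = 'zih' + 'yxl'
Result: zihyxl


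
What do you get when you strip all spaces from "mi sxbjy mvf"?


Input string: 'mi sxbjy mvf'
Operation: remove all spaces
Words: 'mi', 'sxbjy', 'mvf'
Join without spaces: misxbjymvf


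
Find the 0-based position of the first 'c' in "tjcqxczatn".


Input string: 'tjcqxczatn'
Target: 'c'
Scanning left to right: s[0]='t', s[1]='j', s[2]='c'
First match at index: 2


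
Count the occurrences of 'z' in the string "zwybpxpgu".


Input string: 'zwybpxpgu'
Target character: 'z'
Scan each position: s[0]='z'
Matches found at indices: 0
Total: 1


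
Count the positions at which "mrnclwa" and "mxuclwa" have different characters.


String 1: 'mrnclwa'
String 2: 'mxuclwa'
Compare each position: pos 0: 'm'=='m', pos 1: 'r'!='x', pos 2: 'n'!='u', pos 3: 'c'=='c', pos 4: 'l'=='l', pos 5: 'w'=='w', pos 6: 'a'=='a'
Differing positions: 2
Hamming distance: 2


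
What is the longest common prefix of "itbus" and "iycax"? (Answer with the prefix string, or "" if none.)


String 1: 'itbus'
String 2: 'iycax'
Compare position by position:
pos 0: 'i' vs 'i' match
pos 1: 't' vs 'y' differ -> stop
Longest common prefix: "i" (length 1)


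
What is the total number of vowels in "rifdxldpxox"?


Input string: 'rifdxldpxox'
Operation: count vowels (a, e, i, o, u)
Scan: s[0]='r', s[1]='i' (vowel), s[2]='f', s[3]='d', s[4]='x', s[5]='l', s[6]='d', s[7]='p', s[8]='x', s[9]='o' (vowel), s[10]='x'
Vowels found: 2
Result: 2


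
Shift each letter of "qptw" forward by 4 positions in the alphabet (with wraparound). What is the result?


Input: 'qptw', shift = 4
Operation: for each letter, (position + 4) mod 26
Mapping: 'q'(16+4=20)->'u', 'p'(15+4=19)->'t', 't'(19+4=23)->'x', 'w'(22+4=26, 26 mod 26=0)->'a'
Result: utxa


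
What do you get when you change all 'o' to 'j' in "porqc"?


Input string: 'porqc'
Operation: replace 'o' with 'j'
Positions of 'o': 1
After replacement: pjrqc


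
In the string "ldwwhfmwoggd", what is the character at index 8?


Input string: 'ldwwhfmwoggd'
Operation: get character at index 8
Index mapping: s[0]='l', s[1]='d', s[2]='w', s[3]='w', s[4]='h', s[5]='f', s[6]='m', s[7]='w', s[8]='o'
Result: 'o'


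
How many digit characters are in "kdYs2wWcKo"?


Input string: 'kdYs2wWcKo'
Operation: count digit characters (0-9)
Scan: 'k', 'd', 'Y', 's', '2'(digit), 'w', 'W', 'c', 'K', 'o'
Digits found: 1
Result: 1


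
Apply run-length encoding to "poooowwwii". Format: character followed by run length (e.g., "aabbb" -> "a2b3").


Input: 'poooowwwii'
Operation: identify consecutive runs
Runs: 'p' -> p1, 'oooo' -> o4, 'www' -> w3, 'ii' -> i2
Encoded: p1o4w3i2


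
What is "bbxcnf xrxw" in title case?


Input string: 'bbxcnf xrxw'
Operation: capitalize first letter of each word
Word transformations: 'bbxcnf'->'Bbxcnf', 'xrxw'->'Xrxw'
Result: Bbxcnf Xrxw


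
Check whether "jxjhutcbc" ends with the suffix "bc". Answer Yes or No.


Input string: 'jxjhutcbc'
Suffix to check: 'bc'
Last 2 characters of input: 'bc'
Match: True
Result: Yes


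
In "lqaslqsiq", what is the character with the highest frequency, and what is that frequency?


Input: 'lqaslqsiq'
Operation: tally each character
Counts: 'a':1, 'i':1, 'l':2, 'q':3, 's':2
Maximum: 'q' appears 3 times


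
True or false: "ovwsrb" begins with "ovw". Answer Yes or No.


Input string: 'ovwsrb'
Prefix to check: 'ovw'
First 3 characters of input: 'ovw'
Match: True
Result: Yes


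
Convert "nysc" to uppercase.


Input string: 'nysc'
Operation: convert each letter to uppercase
Mapping: 'n'->'N', 'y'->'Y', 's'->'S', 'c'->'C'
Result: NYSC


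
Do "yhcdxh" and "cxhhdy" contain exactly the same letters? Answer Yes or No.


String 1: 'yhcdxh' -> sorted: 'cdhhxy'
String 2: 'cxhhdy' -> sorted: 'cdhhxy'
Compare sorted forms: 'cdhhxy' == 'cdhhxy'
Anagram: Yes


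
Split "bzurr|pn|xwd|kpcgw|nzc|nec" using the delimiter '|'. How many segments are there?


Input string: 'bzurr|pn|xwd|kpcgw|nzc|nec'
Delimiter: '|'
Split result: 'bzurr', 'pn', 'xwd', 'kpcgw', 'nzc', 'nec'
Number of parts: 6


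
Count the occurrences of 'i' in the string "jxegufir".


Input string: 'jxegufir'
Target character: 'i'
Scan each position: s[6]='i'
Matches found at indices: 6
Total: 1


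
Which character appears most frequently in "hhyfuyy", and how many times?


Input: 'hhyfuyy'
Operation: tally each character
Counts: 'f':1, 'h':2, 'u':1, 'y':3
Maximum: 'y' appears 3 times


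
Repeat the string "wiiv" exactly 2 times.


Input string: 'wiiv'
Operation: repeat 2 times
Concatenation: 'wiiv' + 'wiiv'
Result: wiivwiiv


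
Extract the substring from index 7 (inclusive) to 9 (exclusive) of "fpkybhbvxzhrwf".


Input string: 'fpkybhbvxzhrwf'
Operation: slice [7:9]
Extract characters: s[7]='v', s[8]='x'
Result: vx


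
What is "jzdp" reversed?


Input string: 'jzdp'
Operation: reverse character order
Original order: 'j' -> 'z' -> 'd' -> 'p'
Reversed order: 'p' -> 'd' -> 'z' -> 'j'
Result: pdzj


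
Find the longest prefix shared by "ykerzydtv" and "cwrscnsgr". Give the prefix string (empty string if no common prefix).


String 1: 'ykerzydtv'
String 2: 'cwrscnsgr'
Compare position by position:
pos 0: 'y' vs 'c' differ -> stop
Longest common prefix: "" (length 0)


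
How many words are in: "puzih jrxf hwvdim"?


Input string: 'puzih jrxf hwvdim'
Operation: split by spaces
Words found: 'puzih', 'jrxf', 'hwvdim'
Word count: 3


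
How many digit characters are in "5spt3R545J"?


Input string: '5spt3R545J'
Operation: count digit characters (0-9)
Scan: '5'(digit), 's', 'p', 't', '3'(digit), 'R', '5'(digit), '4'(digit), '5'(digit), 'J'
Digits found: 5
Result: 5


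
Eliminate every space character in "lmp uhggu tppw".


Input string: 'lmp uhggu tppw'
Operation: remove all spaces
Words: 'lmp', 'uhggu', 'tppw'
Join without spaces: lmpuhggutppw


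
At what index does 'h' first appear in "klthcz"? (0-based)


Input string: 'klthcz'
Target: 'h'
Scanning left to right: s[0]='k', s[1]='l', s[2]='t', s[3]='h'
First match at index: 3


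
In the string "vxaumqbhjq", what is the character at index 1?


Input string: 'vxaumqbhjq'
Operation: get character at index 1
Index mapping: s[0]='v', s[1]='x'
Result: 'x'


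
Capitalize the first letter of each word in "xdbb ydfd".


Input string: 'xdbb ydfd'
Operation: capitalize first letter of each word
Word transformations: 'xdbb'->'Xdbb', 'ydfd'->'Ydfd'
Result: Xdbb Ydfd


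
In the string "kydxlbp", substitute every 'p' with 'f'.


Input string: 'kydxlbp'
Operation: replace 'p' with 'f'
Positions of 'p': 6
After replacement: kydxlbf


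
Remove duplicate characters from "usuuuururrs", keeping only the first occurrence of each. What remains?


Input: 'usuuuururrs'
Operation: keep first occurrence of each character
Scan: s[0]='u' new -> keep; s[1]='s' new -> keep; s[2]='u' seen -> skip; s[3]='u' seen -> skip; s[4]='u' seen -> skip; s[5]='u' seen -> skip; s[6]='r' new -> keep; s[7]='u' seen -> skip; s[8]='r' seen -> skip; s[9]='r' seen -> skip; s[10]='s' seen -> skip
Result: usr


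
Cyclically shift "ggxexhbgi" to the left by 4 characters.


Input: 'ggxexhbgi', shift = 4
Operation: split at index 4 and swap parts
Front part s[0:4] = 'ggxe'
Back part s[4:] = 'xhbgi'
Rotated = back + front = 'xhbgi' + 'ggxe'
Result: xhbgiggxe


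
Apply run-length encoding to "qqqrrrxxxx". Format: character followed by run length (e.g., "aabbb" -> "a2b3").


Input: 'qqqrrrxxxx'
Operation: identify consecutive runs
Runs: 'qqq' -> q3, 'rrr' -> r3, 'xxxx' -> x4
Encoded: q3r3x4


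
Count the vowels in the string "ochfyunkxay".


Input string: 'ochfyunkxay'
Operation: count vowels (a, e, i, o, u)
Scan: s[0]='o' (vowel), s[1]='c', s[2]='h', s[3]='f', s[4]='y', s[5]='u' (vowel), s[6]='n', s[7]='k', s[8]='x', s[9]='a' (vowel), s[10]='y'
Vowels found: 3
Result: 3


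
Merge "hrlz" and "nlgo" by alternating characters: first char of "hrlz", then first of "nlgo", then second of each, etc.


String 1: 'hrlz'
String 2: 'nlgo'
Operation: alternate characters
Pairs: 'h'+'n', 'r'+'l', 'l'+'g', 'z'+'o'
Result: hnrllgzo


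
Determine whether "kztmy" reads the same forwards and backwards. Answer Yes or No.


Input string: 'kztmy'
Reversed: 'ymtzk'
Compare pairs: s[0]='k' vs s[4]='y' (mismatch), s[1]='z' vs s[3]='m' (mismatch)
Palindrome: No


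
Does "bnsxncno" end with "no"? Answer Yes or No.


Input string: 'bnsxncno'
Suffix to check: 'no'
Last 2 characters of input: 'no'
Match: True
Result: Yes


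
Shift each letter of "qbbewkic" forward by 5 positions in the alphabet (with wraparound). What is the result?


Input: 'qbbewkic', shift = 5
Operation: for each letter, (position + 5) mod 26
Mapping: 'q'(16+5=21)->'v', 'b'(1+5=6)->'g', 'b'(1+5=6)->'g', 'e'(4+5=9)->'j', 'w'(22+5=27, 27 mod 26=1)->'b', 'k'(10+5=15)->'p', 'i'(8+5=13)->'n', 'c'(2+5=7)->'h'
Result: vggjbpnh


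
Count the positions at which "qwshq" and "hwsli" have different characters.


String 1: 'qwshq'
String 2: 'hwsli'
Compare each position: pos 0: 'q'!='h', pos 1: 'w'=='w', pos 2: 's'=='s', pos 3: 'h'!='l', pos 4: 'q'!='i'
Differing positions: 3
Hamming distance: 3


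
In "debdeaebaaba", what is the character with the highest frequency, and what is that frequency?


Input: 'debdeaebaaba'
Operation: tally each character
Counts: 'a':4, 'b':3, 'd':2, 'e':3
Maximum: 'a' appears 4 times


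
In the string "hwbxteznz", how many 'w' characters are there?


Input string: 'hwbxteznz'
Target character: 'w'
Scan each position: s[1]='w'
Matches found at indices: 1
Total: 1


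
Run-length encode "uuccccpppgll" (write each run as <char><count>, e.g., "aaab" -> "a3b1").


Input: 'uuccccpppgll'
Operation: identify consecutive runs
Runs: 'uu' -> u2, 'cccc' -> c4, 'ppp' -> p3, 'g' -> g1, 'll' -> l2
Encoded: u2c4p3g1l2


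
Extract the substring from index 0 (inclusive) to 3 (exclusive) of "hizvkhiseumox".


Input string: 'hizvkhiseumox'
Operation: slice [0:3]
Extract characters: s[0]='h', s[1]='i', s[2]='z'
Result: hiz


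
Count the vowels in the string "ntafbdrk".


Input string: 'ntafbdrk'
Operation: count vowels (a, e, i, o, u)
Scan: s[0]='n', s[1]='t', s[2]='a' (vowel), s[3]='f', s[4]='b', s[5]='d', s[6]='r', s[7]='k'
Vowels found: 1
Result: 1


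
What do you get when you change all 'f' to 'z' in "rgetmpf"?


Input string: 'rgetmpf'
Operation: replace 'f' with 'z'
Positions of 'f': 6
After replacement: rgetmpz


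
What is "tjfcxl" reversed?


Input string: 'tjfcxl'
Operation: reverse character order
Original order: 't' -> 'j' -> 'f' -> 'c' -> 'x' -> 'l'
Reversed order: 'l' -> 'x' -> 'c' -> 'f' -> 'j' -> 't'
Result: lxcfjt


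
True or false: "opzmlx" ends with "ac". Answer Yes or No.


Input string: 'opzmlx'
Suffix to check: 'ac'
Last 2 characters of input: 'lx'
Match: False
Result: No


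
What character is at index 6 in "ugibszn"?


Input string: 'ugibszn'
Operation: get character at index 6
Index mapping: s[0]='u', s[1]='g', s[2]='i', s[3]='b', s[4]='s', s[5]='z', s[6]='n'
Result: 'n'


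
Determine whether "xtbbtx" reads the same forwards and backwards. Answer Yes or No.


Input string: 'xtbbtx'
Reversed: 'xtbbtx'
Compare pairs: s[0]='x' vs s[5]='x' (match), s[1]='t' vs s[4]='t' (match), s[2]='b' vs s[3]='b' (match)
Palindrome: Yes


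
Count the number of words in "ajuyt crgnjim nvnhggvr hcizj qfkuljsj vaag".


Input string: 'ajuyt crgnjim nvnhggvr hcizj qfkuljsj vaag'
Operation: split by spaces
Words found: 'ajuyt', 'crgnjim', 'nvnhggvr', 'hcizj', 'qfkuljsj', 'vaag'
Word count: 6


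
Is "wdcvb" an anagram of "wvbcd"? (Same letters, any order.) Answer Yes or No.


String 1: 'wvbcd' -> sorted: 'bcdvw'
String 2: 'wdcvb' -> sorted: 'bcdvw'
Compare sorted forms: 'bcdvw' == 'bcdvw'
Anagram: Yes


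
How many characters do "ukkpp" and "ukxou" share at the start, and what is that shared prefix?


String 1: 'ukkpp'
String 2: 'ukxou'
Compare position by position:
pos 0: 'u' vs 'u' match
pos 1: 'k' vs 'k' match
pos 2: 'k' vs 'x' differ -> stop
Longest common prefix: "uk" (length 2)
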